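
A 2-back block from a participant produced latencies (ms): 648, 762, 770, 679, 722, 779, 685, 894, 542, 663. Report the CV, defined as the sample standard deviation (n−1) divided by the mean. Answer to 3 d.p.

n = 10, Σ = 7144, M = 714.4000
Σ(x−M)² = 80734.400; s = √(80734.400/9) = 94.7127
CV = 94.7127 / 714.4000 = 0.13258

0.133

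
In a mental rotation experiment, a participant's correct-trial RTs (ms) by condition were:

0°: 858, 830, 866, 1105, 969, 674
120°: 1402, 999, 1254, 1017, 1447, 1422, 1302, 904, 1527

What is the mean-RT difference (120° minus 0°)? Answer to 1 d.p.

M(0°) = 5302/6 = 883.667
M(120°) = 11274/9 = 1252.667
Difference = 1252.667 − 883.667 = 369.000 ms

369.0 ms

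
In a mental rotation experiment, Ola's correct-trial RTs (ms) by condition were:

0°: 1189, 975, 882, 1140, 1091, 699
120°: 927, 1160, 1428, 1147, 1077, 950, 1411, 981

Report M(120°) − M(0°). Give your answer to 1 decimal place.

139.1 ms

M(0°) = 5976/6 = 996.000
M(120°) = 9081/8 = 1135.125
Difference = 1135.125 − 996.000 = 139.125 ms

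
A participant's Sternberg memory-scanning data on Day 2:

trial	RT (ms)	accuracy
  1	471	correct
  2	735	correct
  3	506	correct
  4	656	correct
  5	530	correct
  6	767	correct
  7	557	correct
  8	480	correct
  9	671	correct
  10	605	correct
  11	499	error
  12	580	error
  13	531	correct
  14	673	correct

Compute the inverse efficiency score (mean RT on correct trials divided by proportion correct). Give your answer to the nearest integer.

Correct trials (n=12): 471, 735, 506, 656, 530, 767, 557, 480, 671, 605, 531, 673
Mean correct RT = 7182/12 = 598.5000 ms
Proportion correct = 12/14
IES = 598.5000 / (12/14) = 698.250 ms

698 ms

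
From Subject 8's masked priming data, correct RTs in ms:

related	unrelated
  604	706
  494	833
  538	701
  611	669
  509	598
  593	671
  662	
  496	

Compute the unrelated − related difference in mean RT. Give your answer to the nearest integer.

133 ms

M(related) = 4507/8 = 563.375
M(unrelated) = 4178/6 = 696.333
Difference = 696.333 − 563.375 = 132.958 ms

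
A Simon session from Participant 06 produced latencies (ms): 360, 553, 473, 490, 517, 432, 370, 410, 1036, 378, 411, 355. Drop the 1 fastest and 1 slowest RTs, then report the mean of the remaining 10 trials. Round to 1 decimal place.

439.4 ms

Sorted: 355, 360, 370, 378, 410, 411, 432, 473, 490, 517, 553, 1036
Drop lowest 1 (355) and highest 1 (1036)
Remaining (n=10): Σ = 4394, mean = 4394/10 = 439.400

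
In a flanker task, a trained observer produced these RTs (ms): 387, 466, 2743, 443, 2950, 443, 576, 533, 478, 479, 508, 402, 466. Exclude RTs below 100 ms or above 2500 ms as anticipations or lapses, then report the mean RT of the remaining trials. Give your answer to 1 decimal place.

Excluded: 2743, 2950
Retained (n=11): Σ = 5181
Mean = 5181/11 = 471.0000

471.0 ms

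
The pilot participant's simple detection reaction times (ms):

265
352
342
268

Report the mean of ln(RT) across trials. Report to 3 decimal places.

ln(RT): 5.5797, 5.8636, 5.8348, 5.5910
Σ ln(RT) = 22.8692
Mean = 22.8692/4 = 5.71729

5.717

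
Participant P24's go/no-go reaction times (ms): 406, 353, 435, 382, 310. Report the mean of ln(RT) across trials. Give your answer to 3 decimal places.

5.926

ln(RT): 6.0064, 5.8665, 6.0753, 5.9454, 5.7366
Σ ln(RT) = 29.6302
Mean = 29.6302/5 = 5.92603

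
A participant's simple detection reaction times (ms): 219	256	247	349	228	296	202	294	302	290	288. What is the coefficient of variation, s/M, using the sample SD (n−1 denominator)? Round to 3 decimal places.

n = 11, Σ = 2971, M = 270.0909
Σ(x−M)² = 18954.909; s = √(18954.909/10) = 43.5372
CV = 43.5372 / 270.0909 = 0.16119

0.161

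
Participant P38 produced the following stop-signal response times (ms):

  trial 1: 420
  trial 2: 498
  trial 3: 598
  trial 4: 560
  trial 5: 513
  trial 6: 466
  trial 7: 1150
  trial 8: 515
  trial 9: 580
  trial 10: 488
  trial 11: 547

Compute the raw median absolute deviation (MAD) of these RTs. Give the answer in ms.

Sorted: 420, 466, 488, 498, 513, 515, 547, 560, 580, 598, 1150 → median = 515
|x − 515|: 95, 17, 83, 45, 2, 49, 635, 0, 65, 27, 32
Sorted deviations: 0, 2, 17, 27, 32, 45, 49, 65, 83, 95, 635 → MAD = 45

45 ms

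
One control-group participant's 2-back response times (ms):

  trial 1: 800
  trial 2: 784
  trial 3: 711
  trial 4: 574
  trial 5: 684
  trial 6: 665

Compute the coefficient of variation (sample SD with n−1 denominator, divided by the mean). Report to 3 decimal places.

0.118

n = 6, Σ = 4218, M = 703.0000
Σ(x−M)² = 34480.000; s = √(34480.000/5) = 83.0422
CV = 83.0422 / 703.0000 = 0.11813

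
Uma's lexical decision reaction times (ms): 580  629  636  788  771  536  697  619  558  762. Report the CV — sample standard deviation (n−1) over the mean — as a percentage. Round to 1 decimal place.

n = 10, Σ = 6576, M = 657.6000
Σ(x−M)² = 75818.400; s = √(75818.400/9) = 91.7838
CV = 91.7838 / 657.6000 = 0.13957 = 13.957%

14.0%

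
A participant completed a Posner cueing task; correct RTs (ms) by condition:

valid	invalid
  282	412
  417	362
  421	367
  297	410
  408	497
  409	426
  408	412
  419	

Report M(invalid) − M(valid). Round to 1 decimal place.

29.7 ms

M(valid) = 3061/8 = 382.625
M(invalid) = 2886/7 = 412.286
Difference = 412.286 − 382.625 = 29.661 ms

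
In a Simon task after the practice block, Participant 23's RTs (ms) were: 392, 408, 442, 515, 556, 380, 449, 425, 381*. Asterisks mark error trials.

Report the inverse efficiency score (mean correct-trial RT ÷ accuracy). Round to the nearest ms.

502 ms

Correct trials (n=8): 392, 408, 442, 515, 556, 380, 449, 425
Mean correct RT = 3567/8 = 445.8750 ms
Proportion correct = 8/9
IES = 445.8750 / (8/9) = 501.609 ms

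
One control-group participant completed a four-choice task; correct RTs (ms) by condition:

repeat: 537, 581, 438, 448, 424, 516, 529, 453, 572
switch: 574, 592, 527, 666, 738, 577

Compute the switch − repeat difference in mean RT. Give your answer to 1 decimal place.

112.6 ms

M(repeat) = 4498/9 = 499.778
M(switch) = 3674/6 = 612.333
Difference = 612.333 − 499.778 = 112.556 ms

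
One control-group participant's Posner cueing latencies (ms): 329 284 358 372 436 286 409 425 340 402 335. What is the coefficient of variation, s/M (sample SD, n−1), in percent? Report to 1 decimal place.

n = 11, Σ = 3976, M = 361.4545
Σ(x−M)² = 27528.727; s = √(27528.727/10) = 52.4678
CV = 52.4678 / 361.4545 = 0.14516 = 14.516%

14.5%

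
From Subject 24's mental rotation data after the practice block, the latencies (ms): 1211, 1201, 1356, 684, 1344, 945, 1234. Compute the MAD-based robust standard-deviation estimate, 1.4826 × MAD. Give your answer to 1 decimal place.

Sorted: 684, 945, 1201, 1211, 1234, 1344, 1356 → median = 1211
|x − 1211| sorted: 0, 10, 23, 133, 145, 266, 527 → MAD = 133
Robust SD ≈ 1.4826 × 133 = 197.186

197.2 ms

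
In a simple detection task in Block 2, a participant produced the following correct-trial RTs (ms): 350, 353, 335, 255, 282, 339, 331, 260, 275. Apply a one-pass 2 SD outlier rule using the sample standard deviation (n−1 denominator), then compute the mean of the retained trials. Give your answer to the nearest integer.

309 ms

n = 9, ΣRT = 2780, M = 308.889
Σ(x−M)² = 12878.89; s = √(12878.89/8) = 40.123
Cutoffs: 308.889 ± 2·40.123 → [228.6, 389.1]
No RTs fall outside the cutoffs; all 9 retained. Mean = 2780/9 = 308.889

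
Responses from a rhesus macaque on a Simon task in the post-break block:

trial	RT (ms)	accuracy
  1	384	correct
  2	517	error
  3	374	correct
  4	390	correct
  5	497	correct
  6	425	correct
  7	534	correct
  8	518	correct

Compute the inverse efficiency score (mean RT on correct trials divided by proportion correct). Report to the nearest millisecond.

510 ms

Correct trials (n=7): 384, 374, 390, 497, 425, 534, 518
Mean correct RT = 3122/7 = 446.0000 ms
Proportion correct = 7/8
IES = 446.0000 / (7/8) = 509.714 ms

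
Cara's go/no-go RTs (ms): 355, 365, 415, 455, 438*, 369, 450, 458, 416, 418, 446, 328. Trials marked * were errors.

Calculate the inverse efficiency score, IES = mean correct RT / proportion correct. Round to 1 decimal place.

443.8 ms

Correct trials (n=11): 355, 365, 415, 455, 369, 450, 458, 416, 418, 446, 328
Mean correct RT = 4475/11 = 406.8182 ms
Proportion correct = 11/12
IES = 406.8182 / (11/12) = 443.802 ms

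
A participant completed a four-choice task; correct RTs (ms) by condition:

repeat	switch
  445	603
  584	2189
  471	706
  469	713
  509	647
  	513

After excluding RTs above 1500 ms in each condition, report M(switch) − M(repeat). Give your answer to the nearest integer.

141 ms

switch: exclude 2189
M(repeat) = 2478/5 = 495.600
M(switch) = 3182/5 = 636.400
Difference = 636.400 − 495.600 = 140.800 ms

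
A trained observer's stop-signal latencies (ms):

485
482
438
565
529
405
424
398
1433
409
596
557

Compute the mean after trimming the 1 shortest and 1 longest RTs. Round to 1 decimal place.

Sorted: 398, 405, 409, 424, 438, 482, 485, 529, 557, 565, 596, 1433
Drop lowest 1 (398) and highest 1 (1433)
Remaining (n=10): Σ = 4890, mean = 4890/10 = 489.000

489.0 ms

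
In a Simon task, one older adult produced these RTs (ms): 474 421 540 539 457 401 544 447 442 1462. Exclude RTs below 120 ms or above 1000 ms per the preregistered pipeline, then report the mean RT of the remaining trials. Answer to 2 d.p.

Excluded: 1462
Retained (n=9): Σ = 4265
Mean = 4265/9 = 473.8889

473.89 ms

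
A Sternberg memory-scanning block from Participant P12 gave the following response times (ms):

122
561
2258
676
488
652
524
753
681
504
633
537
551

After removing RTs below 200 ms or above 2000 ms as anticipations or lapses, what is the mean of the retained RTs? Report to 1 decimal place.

Excluded: 122, 2258
Retained (n=11): Σ = 6560
Mean = 6560/11 = 596.3636

596.4 ms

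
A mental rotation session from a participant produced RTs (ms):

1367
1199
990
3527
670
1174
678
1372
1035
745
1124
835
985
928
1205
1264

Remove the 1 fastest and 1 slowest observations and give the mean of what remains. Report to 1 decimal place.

Sorted: 670, 678, 745, 835, 928, 985, 990, 1035, 1124, 1174, 1199, 1205, 1264, 1367, 1372, 3527
Drop lowest 1 (670) and highest 1 (3527)
Remaining (n=14): Σ = 14901, mean = 14901/14 = 1064.357

1064.4 ms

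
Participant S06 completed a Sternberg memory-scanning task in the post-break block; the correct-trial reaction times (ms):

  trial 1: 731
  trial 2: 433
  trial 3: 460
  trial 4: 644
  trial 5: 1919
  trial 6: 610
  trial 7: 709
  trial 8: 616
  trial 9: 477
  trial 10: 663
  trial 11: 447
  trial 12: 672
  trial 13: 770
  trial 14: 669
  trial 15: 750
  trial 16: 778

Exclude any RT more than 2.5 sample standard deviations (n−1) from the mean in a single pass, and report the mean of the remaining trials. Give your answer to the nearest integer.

629 ms

n = 16, ΣRT = 11348, M = 709.250
Σ(x−M)² = 1763151.00; s = √(1763151.00/15) = 342.846
Cutoffs: 709.250 ± 2.5·342.846 → [-147.9, 1566.4]
Outside: 1919 → excluded.
Retained (n=15): Σ = 9429, mean = 9429/15 = 628.600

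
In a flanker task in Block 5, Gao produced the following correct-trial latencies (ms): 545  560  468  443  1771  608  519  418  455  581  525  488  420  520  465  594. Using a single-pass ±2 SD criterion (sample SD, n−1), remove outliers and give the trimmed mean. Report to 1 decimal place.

n = 16, ΣRT = 9380, M = 586.250
Σ(x−M)² = 1551279.00; s = √(1551279.00/15) = 321.588
Cutoffs: 586.250 ± 2·321.588 → [-56.9, 1229.4]
Outside: 1771 → excluded.
Retained (n=15): Σ = 7609, mean = 7609/15 = 507.267

507.3 ms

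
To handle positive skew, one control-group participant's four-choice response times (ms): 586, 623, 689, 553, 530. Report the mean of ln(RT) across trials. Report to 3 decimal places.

6.386

ln(RT): 6.3733, 6.4345, 6.5352, 6.3154, 6.2729
Σ ln(RT) = 31.9313
Mean = 31.9313/5 = 6.38627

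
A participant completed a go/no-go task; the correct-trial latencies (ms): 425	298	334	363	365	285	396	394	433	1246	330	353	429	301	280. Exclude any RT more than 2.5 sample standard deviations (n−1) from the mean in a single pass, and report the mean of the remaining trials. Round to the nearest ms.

356 ms

n = 15, ΣRT = 6232, M = 415.467
Σ(x−M)² = 776623.73; s = √(776623.73/14) = 235.527
Cutoffs: 415.467 ± 2.5·235.527 → [-173.4, 1004.3]
Outside: 1246 → excluded.
Retained (n=14): Σ = 4986, mean = 4986/14 = 356.143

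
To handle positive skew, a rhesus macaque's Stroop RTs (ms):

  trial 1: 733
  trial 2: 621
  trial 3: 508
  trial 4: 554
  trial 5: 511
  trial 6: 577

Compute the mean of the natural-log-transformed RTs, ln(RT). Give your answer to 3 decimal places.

ln(RT): 6.5971, 6.4313, 6.2305, 6.3172, 6.2364, 6.3578
Σ ln(RT) = 38.1703
Mean = 38.1703/6 = 6.36172

6.362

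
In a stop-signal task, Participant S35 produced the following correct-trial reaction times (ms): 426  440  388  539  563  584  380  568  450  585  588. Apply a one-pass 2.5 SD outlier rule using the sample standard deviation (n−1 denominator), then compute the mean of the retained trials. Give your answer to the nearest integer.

501 ms

n = 11, ΣRT = 5511, M = 501.000
Σ(x−M)² = 70648.00; s = √(70648.00/10) = 84.052
Cutoffs: 501.000 ± 2.5·84.052 → [290.9, 711.1]
No RTs fall outside the cutoffs; all 11 retained. Mean = 5511/11 = 501.000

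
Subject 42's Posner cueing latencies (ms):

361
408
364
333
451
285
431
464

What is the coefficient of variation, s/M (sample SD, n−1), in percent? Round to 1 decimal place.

16.0%

n = 8, Σ = 3097, M = 387.1250
Σ(x−M)² = 26926.875; s = √(26926.875/7) = 62.0217
CV = 62.0217 / 387.1250 = 0.16021 = 16.021%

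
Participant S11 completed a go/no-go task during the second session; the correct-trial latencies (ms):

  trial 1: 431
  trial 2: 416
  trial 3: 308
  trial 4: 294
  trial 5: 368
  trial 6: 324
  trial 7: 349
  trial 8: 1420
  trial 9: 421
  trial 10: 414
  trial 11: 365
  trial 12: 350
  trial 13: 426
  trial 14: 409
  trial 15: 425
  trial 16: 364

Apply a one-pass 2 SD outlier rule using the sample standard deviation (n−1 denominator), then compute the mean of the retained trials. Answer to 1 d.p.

377.6 ms

n = 16, ΣRT = 7084, M = 442.750
Σ(x−M)² = 1048517.00; s = √(1048517.00/15) = 264.388
Cutoffs: 442.750 ± 2·264.388 → [-86.0, 971.5]
Outside: 1420 → excluded.
Retained (n=15): Σ = 5664, mean = 5664/15 = 377.600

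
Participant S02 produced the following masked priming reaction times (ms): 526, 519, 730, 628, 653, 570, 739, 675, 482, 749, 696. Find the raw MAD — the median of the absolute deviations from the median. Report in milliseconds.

83 ms

Sorted: 482, 519, 526, 570, 628, 653, 675, 696, 730, 739, 749 → median = 653
|x − 653|: 127, 134, 77, 25, 0, 83, 86, 22, 171, 96, 43
Sorted deviations: 0, 22, 25, 43, 77, 83, 86, 96, 127, 134, 171 → MAD = 83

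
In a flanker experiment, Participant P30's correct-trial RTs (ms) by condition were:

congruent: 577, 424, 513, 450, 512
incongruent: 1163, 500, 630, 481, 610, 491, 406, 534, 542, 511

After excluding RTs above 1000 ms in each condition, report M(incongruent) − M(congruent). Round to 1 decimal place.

27.6 ms

incongruent: exclude 1163
M(congruent) = 2476/5 = 495.200
M(incongruent) = 4705/9 = 522.778
Difference = 522.778 − 495.200 = 27.578 ms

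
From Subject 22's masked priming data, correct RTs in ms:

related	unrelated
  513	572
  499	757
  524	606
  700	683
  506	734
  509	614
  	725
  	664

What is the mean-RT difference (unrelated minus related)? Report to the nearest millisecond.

M(related) = 3251/6 = 541.833
M(unrelated) = 5355/8 = 669.375
Difference = 669.375 − 541.833 = 127.542 ms

128 ms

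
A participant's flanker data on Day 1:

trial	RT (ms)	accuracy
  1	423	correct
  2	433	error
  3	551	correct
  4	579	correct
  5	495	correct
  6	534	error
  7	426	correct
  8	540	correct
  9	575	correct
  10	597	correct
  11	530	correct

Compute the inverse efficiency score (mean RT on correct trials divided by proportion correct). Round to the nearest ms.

640 ms

Correct trials (n=9): 423, 551, 579, 495, 426, 540, 575, 597, 530
Mean correct RT = 4716/9 = 524.0000 ms
Proportion correct = 9/11
IES = 524.0000 / (9/11) = 640.444 ms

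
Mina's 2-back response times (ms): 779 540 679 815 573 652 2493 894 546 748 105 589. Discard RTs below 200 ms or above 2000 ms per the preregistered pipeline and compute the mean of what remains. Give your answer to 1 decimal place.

Excluded: 105, 2493
Retained (n=10): Σ = 6815
Mean = 6815/10 = 681.5000

681.5 ms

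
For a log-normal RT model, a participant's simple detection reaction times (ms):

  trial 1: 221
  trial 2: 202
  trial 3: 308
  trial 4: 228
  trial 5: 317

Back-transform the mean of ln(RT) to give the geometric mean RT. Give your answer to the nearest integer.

251 ms

ln(RT): 5.3982, 5.3083, 5.7301, 5.4293, 5.7589
Mean ln(RT) = 27.6248/5 = 5.52496
Geometric mean = exp(5.52496) = 250.88 ms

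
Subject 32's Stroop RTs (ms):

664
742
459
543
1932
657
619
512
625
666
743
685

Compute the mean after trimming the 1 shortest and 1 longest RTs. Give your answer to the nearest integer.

646 ms

Sorted: 459, 512, 543, 619, 625, 657, 664, 666, 685, 742, 743, 1932
Drop lowest 1 (459) and highest 1 (1932)
Remaining (n=10): Σ = 6456, mean = 6456/10 = 645.600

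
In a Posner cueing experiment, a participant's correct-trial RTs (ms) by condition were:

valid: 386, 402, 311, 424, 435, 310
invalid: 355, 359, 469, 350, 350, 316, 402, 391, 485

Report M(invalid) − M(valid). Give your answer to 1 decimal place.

8.3 ms

M(valid) = 2268/6 = 378.000
M(invalid) = 3477/9 = 386.333
Difference = 386.333 − 378.000 = 8.333 ms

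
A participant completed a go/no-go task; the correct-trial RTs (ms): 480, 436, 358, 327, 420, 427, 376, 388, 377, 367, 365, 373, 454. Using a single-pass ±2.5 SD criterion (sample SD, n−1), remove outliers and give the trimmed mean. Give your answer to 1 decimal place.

n = 13, ΣRT = 5148, M = 396.000
Σ(x−M)² = 22918.00; s = √(22918.00/12) = 43.702
Cutoffs: 396.000 ± 2.5·43.702 → [286.7, 505.3]
No RTs fall outside the cutoffs; all 13 retained. Mean = 5148/13 = 396.000

396.0 ms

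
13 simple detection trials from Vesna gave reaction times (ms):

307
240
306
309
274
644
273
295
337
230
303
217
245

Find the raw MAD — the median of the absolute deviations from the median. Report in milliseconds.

Sorted: 217, 230, 240, 245, 273, 274, 295, 303, 306, 307, 309, 337, 644 → median = 295
|x − 295|: 12, 55, 11, 14, 21, 349, 22, 0, 42, 65, 8, 78, 50
Sorted deviations: 0, 8, 11, 12, 14, 21, 22, 42, 50, 55, 65, 78, 349 → MAD = 22

22 ms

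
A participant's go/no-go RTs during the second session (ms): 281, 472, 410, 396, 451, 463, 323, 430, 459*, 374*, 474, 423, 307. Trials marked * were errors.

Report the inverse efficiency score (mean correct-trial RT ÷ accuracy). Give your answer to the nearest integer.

476 ms

Correct trials (n=11): 281, 472, 410, 396, 451, 463, 323, 430, 474, 423, 307
Mean correct RT = 4430/11 = 402.7273 ms
Proportion correct = 11/13
IES = 402.7273 / (11/13) = 475.950 ms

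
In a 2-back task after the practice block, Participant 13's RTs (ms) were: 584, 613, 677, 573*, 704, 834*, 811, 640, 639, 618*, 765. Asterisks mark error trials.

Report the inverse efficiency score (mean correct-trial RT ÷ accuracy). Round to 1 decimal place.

Correct trials (n=8): 584, 613, 677, 704, 811, 640, 639, 765
Mean correct RT = 5433/8 = 679.1250 ms
Proportion correct = 8/11
IES = 679.1250 / (8/11) = 933.797 ms

933.8 ms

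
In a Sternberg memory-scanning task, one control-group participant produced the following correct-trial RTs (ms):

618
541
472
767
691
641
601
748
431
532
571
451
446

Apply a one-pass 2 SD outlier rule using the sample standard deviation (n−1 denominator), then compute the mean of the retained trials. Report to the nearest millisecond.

578 ms

n = 13, ΣRT = 7510, M = 577.692
Σ(x−M)² = 153418.77; s = √(153418.77/12) = 113.070
Cutoffs: 577.692 ± 2·113.070 → [351.6, 803.8]
No RTs fall outside the cutoffs; all 13 retained. Mean = 7510/13 = 577.692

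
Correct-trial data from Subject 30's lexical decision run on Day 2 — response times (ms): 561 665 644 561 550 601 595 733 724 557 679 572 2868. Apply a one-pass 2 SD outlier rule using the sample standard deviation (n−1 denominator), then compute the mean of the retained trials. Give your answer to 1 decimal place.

620.2 ms

n = 13, ΣRT = 10310, M = 793.077
Σ(x−M)² = 4712868.92; s = √(4712868.92/12) = 626.689
Cutoffs: 793.077 ± 2·626.689 → [-460.3, 2046.5]
Outside: 2868 → excluded.
Retained (n=12): Σ = 7442, mean = 7442/12 = 620.167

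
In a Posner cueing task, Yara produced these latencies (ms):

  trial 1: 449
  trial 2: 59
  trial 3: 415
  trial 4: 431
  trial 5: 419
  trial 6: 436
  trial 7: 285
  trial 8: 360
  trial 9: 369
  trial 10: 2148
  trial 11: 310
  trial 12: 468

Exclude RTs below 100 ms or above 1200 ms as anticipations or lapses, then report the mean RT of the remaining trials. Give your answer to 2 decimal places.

394.20 ms

Excluded: 59, 2148
Retained (n=10): Σ = 3942
Mean = 3942/10 = 394.2000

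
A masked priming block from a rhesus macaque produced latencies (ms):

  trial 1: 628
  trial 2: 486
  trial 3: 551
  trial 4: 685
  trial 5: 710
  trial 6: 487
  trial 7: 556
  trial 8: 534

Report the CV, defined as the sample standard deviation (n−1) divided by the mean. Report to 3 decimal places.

n = 8, Σ = 4637, M = 579.6250
Σ(x−M)² = 51245.875; s = √(51245.875/7) = 85.5619
CV = 85.5619 / 579.6250 = 0.14762

0.148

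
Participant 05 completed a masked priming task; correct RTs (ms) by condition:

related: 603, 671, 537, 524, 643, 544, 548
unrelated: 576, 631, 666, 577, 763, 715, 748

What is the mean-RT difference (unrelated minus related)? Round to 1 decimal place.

86.6 ms

M(related) = 4070/7 = 581.429
M(unrelated) = 4676/7 = 668.000
Difference = 668.000 − 581.429 = 86.571 ms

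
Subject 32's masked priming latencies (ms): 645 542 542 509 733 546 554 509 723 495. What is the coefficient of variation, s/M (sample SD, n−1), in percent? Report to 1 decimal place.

n = 10, Σ = 5798, M = 579.8000
Σ(x−M)² = 70109.600; s = √(70109.600/9) = 88.2607
CV = 88.2607 / 579.8000 = 0.15223 = 15.223%

15.2%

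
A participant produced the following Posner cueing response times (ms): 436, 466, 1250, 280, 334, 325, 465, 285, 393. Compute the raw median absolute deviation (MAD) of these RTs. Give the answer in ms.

72 ms

Sorted: 280, 285, 325, 334, 393, 436, 465, 466, 1250 → median = 393
|x − 393|: 43, 73, 857, 113, 59, 68, 72, 108, 0
Sorted deviations: 0, 43, 59, 68, 72, 73, 108, 113, 857 → MAD = 72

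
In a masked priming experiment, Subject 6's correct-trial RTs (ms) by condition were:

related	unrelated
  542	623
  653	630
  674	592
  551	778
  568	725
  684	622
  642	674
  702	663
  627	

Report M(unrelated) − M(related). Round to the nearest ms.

M(related) = 5643/9 = 627.000
M(unrelated) = 5307/8 = 663.375
Difference = 663.375 − 627.000 = 36.375 ms

36 ms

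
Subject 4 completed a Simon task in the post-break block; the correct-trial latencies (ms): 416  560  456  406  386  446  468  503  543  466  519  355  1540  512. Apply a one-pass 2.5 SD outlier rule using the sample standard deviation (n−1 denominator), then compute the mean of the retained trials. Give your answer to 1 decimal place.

464.3 ms

n = 14, ΣRT = 7576, M = 541.143
Σ(x−M)² = 1120809.71; s = √(1120809.71/13) = 293.626
Cutoffs: 541.143 ± 2.5·293.626 → [-192.9, 1275.2]
Outside: 1540 → excluded.
Retained (n=13): Σ = 6036, mean = 6036/13 = 464.308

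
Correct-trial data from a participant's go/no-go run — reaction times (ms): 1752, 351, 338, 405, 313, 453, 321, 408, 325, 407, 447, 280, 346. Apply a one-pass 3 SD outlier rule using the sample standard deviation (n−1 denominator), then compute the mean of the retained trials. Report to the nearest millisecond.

n = 13, ΣRT = 6146, M = 472.769
Σ(x−M)² = 1807216.31; s = √(1807216.31/12) = 388.074
Cutoffs: 472.769 ± 3·388.074 → [-691.5, 1637.0]
Outside: 1752 → excluded.
Retained (n=12): Σ = 4394, mean = 4394/12 = 366.167

366 ms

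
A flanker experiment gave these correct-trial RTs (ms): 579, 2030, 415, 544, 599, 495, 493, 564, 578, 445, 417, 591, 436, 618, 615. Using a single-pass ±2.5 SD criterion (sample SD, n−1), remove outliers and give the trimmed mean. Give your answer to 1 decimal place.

n = 15, ΣRT = 9419, M = 627.933
Σ(x−M)² = 2180292.93; s = √(2180292.93/14) = 394.633
Cutoffs: 627.933 ± 2.5·394.633 → [-358.6, 1614.5]
Outside: 2030 → excluded.
Retained (n=14): Σ = 7389, mean = 7389/14 = 527.786

527.8 ms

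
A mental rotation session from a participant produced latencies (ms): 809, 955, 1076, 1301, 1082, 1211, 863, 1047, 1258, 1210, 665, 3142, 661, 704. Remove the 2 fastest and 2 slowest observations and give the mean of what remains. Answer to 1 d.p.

Sorted: 661, 665, 704, 809, 863, 955, 1047, 1076, 1082, 1210, 1211, 1258, 1301, 3142
Drop lowest 2 (661, 665) and highest 2 (1301, 3142)
Remaining (n=10): Σ = 10215, mean = 10215/10 = 1021.500

1021.5 ms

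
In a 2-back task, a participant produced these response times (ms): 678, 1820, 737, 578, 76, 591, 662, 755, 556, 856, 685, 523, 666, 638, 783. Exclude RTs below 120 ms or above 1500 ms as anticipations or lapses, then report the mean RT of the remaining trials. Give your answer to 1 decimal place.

669.8 ms

Excluded: 76, 1820
Retained (n=13): Σ = 8708
Mean = 8708/13 = 669.8462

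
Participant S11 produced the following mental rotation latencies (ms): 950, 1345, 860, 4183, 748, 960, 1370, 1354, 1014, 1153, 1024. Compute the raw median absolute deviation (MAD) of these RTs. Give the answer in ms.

164 ms

Sorted: 748, 860, 950, 960, 1014, 1024, 1153, 1345, 1354, 1370, 4183 → median = 1024
|x − 1024|: 74, 321, 164, 3159, 276, 64, 346, 330, 10, 129, 0
Sorted deviations: 0, 10, 64, 74, 129, 164, 276, 321, 330, 346, 3159 → MAD = 164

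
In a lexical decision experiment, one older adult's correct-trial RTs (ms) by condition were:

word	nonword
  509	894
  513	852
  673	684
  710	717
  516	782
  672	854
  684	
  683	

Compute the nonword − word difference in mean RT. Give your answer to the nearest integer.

177 ms

M(word) = 4960/8 = 620.000
M(nonword) = 4783/6 = 797.167
Difference = 797.167 − 620.000 = 177.167 ms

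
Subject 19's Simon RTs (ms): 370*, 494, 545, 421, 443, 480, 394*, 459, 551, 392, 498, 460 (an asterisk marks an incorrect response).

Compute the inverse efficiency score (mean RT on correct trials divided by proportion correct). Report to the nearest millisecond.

569 ms

Correct trials (n=10): 494, 545, 421, 443, 480, 459, 551, 392, 498, 460
Mean correct RT = 4743/10 = 474.3000 ms
Proportion correct = 10/12
IES = 474.3000 / (10/12) = 569.160 ms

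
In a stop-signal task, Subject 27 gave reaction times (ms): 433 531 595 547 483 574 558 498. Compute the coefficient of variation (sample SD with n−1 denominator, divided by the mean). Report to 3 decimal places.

0.101

n = 8, Σ = 4219, M = 527.3750
Σ(x−M)² = 19821.875; s = √(19821.875/7) = 53.2137
CV = 53.2137 / 527.3750 = 0.10090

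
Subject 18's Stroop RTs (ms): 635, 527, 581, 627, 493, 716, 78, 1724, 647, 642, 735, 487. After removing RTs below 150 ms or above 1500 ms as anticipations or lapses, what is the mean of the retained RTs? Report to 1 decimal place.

609.0 ms

Excluded: 78, 1724
Retained (n=10): Σ = 6090
Mean = 6090/10 = 609.0000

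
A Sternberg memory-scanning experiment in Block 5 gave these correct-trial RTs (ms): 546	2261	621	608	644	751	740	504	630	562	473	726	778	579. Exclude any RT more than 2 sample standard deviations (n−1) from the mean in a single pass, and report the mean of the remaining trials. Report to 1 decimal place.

627.8 ms

n = 14, ΣRT = 10423, M = 744.500
Σ(x−M)² = 2590045.50; s = √(2590045.50/13) = 446.357
Cutoffs: 744.500 ± 2·446.357 → [-148.2, 1637.2]
Outside: 2261 → excluded.
Retained (n=13): Σ = 8162, mean = 8162/13 = 627.846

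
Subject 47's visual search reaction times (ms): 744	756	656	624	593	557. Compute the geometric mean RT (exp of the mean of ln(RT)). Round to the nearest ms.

ln(RT): 6.6120, 6.6280, 6.4862, 6.4362, 6.3852, 6.3226
Mean ln(RT) = 38.8702/6 = 6.47836
Geometric mean = exp(6.47836) = 650.90 ms

651 ms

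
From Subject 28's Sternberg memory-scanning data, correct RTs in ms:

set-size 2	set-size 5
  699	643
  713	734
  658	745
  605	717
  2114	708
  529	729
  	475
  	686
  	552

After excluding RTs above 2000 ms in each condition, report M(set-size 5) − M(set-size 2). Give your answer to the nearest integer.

25 ms

set-size 2: exclude 2114
M(set-size 2) = 3204/5 = 640.800
M(set-size 5) = 5989/9 = 665.444
Difference = 665.444 − 640.800 = 24.644 ms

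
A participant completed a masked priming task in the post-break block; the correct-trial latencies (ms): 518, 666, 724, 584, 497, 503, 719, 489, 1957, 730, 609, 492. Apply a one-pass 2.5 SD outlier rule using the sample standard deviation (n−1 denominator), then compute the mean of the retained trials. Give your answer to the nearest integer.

594 ms

n = 12, ΣRT = 8488, M = 707.333
Σ(x−M)² = 1805060.67; s = √(1805060.67/11) = 405.088
Cutoffs: 707.333 ± 2.5·405.088 → [-305.4, 1720.1]
Outside: 1957 → excluded.
Retained (n=11): Σ = 6531, mean = 6531/11 = 593.727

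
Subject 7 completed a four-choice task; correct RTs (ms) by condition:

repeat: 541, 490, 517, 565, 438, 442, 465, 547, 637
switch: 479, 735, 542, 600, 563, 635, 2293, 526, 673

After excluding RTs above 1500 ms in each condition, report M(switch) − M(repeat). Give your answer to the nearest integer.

switch: exclude 2293
M(repeat) = 4642/9 = 515.778
M(switch) = 4753/8 = 594.125
Difference = 594.125 − 515.778 = 78.347 ms

78 ms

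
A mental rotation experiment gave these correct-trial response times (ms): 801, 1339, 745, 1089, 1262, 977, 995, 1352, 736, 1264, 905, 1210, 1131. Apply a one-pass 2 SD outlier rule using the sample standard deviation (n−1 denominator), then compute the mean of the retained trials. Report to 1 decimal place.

n = 13, ΣRT = 13806, M = 1062.000
Σ(x−M)² = 580276.00; s = √(580276.00/12) = 219.901
Cutoffs: 1062.000 ± 2·219.901 → [622.2, 1501.8]
No RTs fall outside the cutoffs; all 13 retained. Mean = 13806/13 = 1062.000

1062.0 ms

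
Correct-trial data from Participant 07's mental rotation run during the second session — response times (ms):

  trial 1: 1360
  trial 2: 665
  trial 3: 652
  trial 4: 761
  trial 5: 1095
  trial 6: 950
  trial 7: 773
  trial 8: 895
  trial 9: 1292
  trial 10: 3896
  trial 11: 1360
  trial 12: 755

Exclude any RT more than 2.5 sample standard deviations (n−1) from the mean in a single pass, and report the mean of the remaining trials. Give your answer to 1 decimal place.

959.8 ms

n = 12, ΣRT = 14454, M = 1204.500
Σ(x−M)² = 8653991.00; s = √(8653991.00/11) = 886.976
Cutoffs: 1204.500 ± 2.5·886.976 → [-1012.9, 3421.9]
Outside: 3896 → excluded.
Retained (n=11): Σ = 10558, mean = 10558/11 = 959.818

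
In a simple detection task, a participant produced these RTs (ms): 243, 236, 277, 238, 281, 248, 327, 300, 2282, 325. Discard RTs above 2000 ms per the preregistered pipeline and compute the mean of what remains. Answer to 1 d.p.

275.0 ms

Excluded: 2282
Retained (n=9): Σ = 2475
Mean = 2475/9 = 275.0000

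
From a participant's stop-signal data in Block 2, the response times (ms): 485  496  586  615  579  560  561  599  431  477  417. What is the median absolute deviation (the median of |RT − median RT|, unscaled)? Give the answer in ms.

55 ms

Sorted: 417, 431, 477, 485, 496, 560, 561, 579, 586, 599, 615 → median = 560
|x − 560|: 75, 64, 26, 55, 19, 0, 1, 39, 129, 83, 143
Sorted deviations: 0, 1, 19, 26, 39, 55, 64, 75, 83, 129, 143 → MAD = 55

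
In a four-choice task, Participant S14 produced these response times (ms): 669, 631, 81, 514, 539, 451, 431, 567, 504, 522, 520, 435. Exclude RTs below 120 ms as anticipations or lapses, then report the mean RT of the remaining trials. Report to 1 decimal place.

525.7 ms

Excluded: 81
Retained (n=11): Σ = 5783
Mean = 5783/11 = 525.7273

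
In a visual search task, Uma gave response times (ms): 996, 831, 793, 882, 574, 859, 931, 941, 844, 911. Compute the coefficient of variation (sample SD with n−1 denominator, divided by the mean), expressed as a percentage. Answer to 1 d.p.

n = 10, Σ = 8562, M = 856.2000
Σ(x−M)² = 120421.600; s = √(120421.600/9) = 115.6727
CV = 115.6727 / 856.2000 = 0.13510 = 13.510%

13.5%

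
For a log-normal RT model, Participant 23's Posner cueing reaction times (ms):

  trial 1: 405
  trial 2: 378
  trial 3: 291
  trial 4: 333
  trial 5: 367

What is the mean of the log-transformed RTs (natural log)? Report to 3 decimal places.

5.865

ln(RT): 6.0039, 5.9349, 5.6733, 5.8081, 5.9054
Σ ln(RT) = 29.3256
Mean = 29.3256/5 = 5.86512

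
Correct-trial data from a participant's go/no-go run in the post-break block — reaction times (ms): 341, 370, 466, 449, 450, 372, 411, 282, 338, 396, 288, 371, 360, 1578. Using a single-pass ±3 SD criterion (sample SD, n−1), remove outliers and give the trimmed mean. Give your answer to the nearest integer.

n = 14, ΣRT = 6472, M = 462.286
Σ(x−M)² = 1380682.86; s = √(1380682.86/13) = 325.893
Cutoffs: 462.286 ± 3·325.893 → [-515.4, 1440.0]
Outside: 1578 → excluded.
Retained (n=13): Σ = 4894, mean = 4894/13 = 376.462

376 ms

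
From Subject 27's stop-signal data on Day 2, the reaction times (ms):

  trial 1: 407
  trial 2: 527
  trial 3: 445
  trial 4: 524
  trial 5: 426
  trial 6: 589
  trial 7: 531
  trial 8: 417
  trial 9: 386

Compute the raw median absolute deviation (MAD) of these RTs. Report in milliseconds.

Sorted: 386, 407, 417, 426, 445, 524, 527, 531, 589 → median = 445
|x − 445|: 38, 82, 0, 79, 19, 144, 86, 28, 59
Sorted deviations: 0, 19, 28, 38, 59, 79, 82, 86, 144 → MAD = 59

59 ms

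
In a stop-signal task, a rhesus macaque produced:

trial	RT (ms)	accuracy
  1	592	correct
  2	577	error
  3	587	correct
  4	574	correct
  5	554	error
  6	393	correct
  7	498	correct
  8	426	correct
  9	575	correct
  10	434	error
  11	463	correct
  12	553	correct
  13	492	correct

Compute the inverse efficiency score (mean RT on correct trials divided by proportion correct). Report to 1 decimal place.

669.9 ms

Correct trials (n=10): 592, 587, 574, 393, 498, 426, 575, 463, 553, 492
Mean correct RT = 5153/10 = 515.3000 ms
Proportion correct = 10/13
IES = 515.3000 / (10/13) = 669.890 ms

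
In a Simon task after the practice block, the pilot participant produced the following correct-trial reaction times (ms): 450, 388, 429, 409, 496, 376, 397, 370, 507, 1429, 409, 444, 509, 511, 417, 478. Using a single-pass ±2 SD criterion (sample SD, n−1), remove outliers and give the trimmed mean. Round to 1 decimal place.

439.3 ms

n = 16, ΣRT = 8019, M = 501.188
Σ(x−M)² = 953326.44; s = √(953326.44/15) = 252.101
Cutoffs: 501.188 ± 2·252.101 → [-3.0, 1005.4]
Outside: 1429 → excluded.
Retained (n=15): Σ = 6590, mean = 6590/15 = 439.333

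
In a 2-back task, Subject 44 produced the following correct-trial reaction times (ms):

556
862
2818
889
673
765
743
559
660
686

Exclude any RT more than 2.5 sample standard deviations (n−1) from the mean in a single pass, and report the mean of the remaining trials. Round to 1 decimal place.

710.3 ms

n = 10, ΣRT = 9211, M = 921.100
Σ(x−M)² = 4108252.90; s = √(4108252.90/9) = 675.628
Cutoffs: 921.100 ± 2.5·675.628 → [-768.0, 2610.2]
Outside: 2818 → excluded.
Retained (n=9): Σ = 6393, mean = 6393/9 = 710.333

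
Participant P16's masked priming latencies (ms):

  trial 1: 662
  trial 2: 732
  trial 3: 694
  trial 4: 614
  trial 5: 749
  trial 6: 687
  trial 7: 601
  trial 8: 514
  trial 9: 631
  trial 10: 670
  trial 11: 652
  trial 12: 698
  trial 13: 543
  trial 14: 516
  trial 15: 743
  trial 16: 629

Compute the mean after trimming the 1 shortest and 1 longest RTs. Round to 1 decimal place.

Sorted: 514, 516, 543, 601, 614, 629, 631, 652, 662, 670, 687, 694, 698, 732, 743, 749
Drop lowest 1 (514) and highest 1 (749)
Remaining (n=14): Σ = 9072, mean = 9072/14 = 648.000

648.0 ms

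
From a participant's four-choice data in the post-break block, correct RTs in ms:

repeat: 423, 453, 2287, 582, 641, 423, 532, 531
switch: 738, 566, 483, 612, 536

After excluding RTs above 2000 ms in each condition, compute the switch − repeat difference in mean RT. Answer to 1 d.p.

74.9 ms

repeat: exclude 2287
M(repeat) = 3585/7 = 512.143
M(switch) = 2935/5 = 587.000
Difference = 587.000 − 512.143 = 74.857 ms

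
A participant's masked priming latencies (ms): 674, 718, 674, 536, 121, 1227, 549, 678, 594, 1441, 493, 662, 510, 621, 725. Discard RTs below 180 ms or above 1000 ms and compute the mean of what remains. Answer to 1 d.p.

619.5 ms

Excluded: 121, 1227, 1441
Retained (n=12): Σ = 7434
Mean = 7434/12 = 619.5000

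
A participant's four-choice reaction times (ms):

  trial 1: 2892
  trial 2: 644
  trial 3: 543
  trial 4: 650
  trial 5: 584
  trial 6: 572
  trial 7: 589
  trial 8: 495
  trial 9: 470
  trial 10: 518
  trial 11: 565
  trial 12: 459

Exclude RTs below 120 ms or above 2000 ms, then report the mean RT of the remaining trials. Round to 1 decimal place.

Excluded: 2892
Retained (n=11): Σ = 6089
Mean = 6089/11 = 553.5455

553.5 ms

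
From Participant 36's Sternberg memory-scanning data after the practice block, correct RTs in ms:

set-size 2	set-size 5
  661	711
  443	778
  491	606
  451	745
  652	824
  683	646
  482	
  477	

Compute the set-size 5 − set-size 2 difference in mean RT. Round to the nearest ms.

176 ms

M(set-size 2) = 4340/8 = 542.500
M(set-size 5) = 4310/6 = 718.333
Difference = 718.333 − 542.500 = 175.833 ms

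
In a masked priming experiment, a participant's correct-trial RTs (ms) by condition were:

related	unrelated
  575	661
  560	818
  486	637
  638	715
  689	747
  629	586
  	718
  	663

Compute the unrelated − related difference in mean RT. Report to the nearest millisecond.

M(related) = 3577/6 = 596.167
M(unrelated) = 5545/8 = 693.125
Difference = 693.125 − 596.167 = 96.958 ms

97 ms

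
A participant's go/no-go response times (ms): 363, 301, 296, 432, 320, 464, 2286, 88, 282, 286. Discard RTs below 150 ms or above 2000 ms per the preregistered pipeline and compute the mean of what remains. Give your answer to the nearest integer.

Excluded: 88, 2286
Retained (n=8): Σ = 2744
Mean = 2744/8 = 343.0000

343 ms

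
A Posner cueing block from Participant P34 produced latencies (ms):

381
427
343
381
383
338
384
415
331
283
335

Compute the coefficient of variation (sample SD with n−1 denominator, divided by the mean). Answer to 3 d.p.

n = 11, Σ = 4001, M = 363.7273
Σ(x−M)² = 17516.182; s = √(17516.182/10) = 41.8523
CV = 41.8523 / 363.7273 = 0.11507

0.115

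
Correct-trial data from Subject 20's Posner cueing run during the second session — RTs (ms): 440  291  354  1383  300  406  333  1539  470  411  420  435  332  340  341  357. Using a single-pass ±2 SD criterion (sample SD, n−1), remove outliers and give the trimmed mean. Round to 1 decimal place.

373.6 ms

n = 16, ΣRT = 8152, M = 509.500
Σ(x−M)² = 2122088.00; s = √(2122088.00/15) = 376.128
Cutoffs: 509.500 ± 2·376.128 → [-242.8, 1261.8]
Outside: 1383, 1539 → excluded.
Retained (n=14): Σ = 5230, mean = 5230/14 = 373.571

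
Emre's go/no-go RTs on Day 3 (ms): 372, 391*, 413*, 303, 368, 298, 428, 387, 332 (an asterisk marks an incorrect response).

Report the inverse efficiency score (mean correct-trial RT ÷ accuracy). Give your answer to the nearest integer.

Correct trials (n=7): 372, 303, 368, 298, 428, 387, 332
Mean correct RT = 2488/7 = 355.4286 ms
Proportion correct = 7/9
IES = 355.4286 / (7/9) = 456.980 ms

457 ms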